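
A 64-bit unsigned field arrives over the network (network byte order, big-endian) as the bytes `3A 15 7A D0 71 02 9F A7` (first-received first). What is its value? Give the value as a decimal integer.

4185386464378527655

Big-endian: lowest address holds the most-significant byte.
The bytes are already most-significant first: 0x3A157AD071029FA7.
0x3A157AD071029FA7 = 4185386464378527655.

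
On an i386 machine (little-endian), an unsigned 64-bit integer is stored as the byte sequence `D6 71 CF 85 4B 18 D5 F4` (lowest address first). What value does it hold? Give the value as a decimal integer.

Little-endian stores the least-significant byte at the lowest address.
Reassemble most-significant byte first: F4 D5 18 4B 85 CF 71 D6 → 0xF4D5184B85CF71D6.
0xF4D5184B85CF71D6 = 17642033827940364758.

17642033827940364758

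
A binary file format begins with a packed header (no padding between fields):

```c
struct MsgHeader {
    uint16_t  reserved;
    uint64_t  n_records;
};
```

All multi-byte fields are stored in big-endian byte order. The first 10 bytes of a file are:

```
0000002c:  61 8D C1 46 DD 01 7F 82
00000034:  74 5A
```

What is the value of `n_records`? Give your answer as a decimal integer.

`n_records` follows `reserved` (2 bytes), so it starts at byte offset 2 and occupies 8 bytes.
Bytes at offsets 2..9: C1 46 DD 01 7F 82 74 5A.
Big-endian stores the most-significant byte at the lowest address.
The bytes are already most-significant first: 0xC146DD017F82745A.
0xC146DD017F82745A = 13927061896193799258.

13927061896193799258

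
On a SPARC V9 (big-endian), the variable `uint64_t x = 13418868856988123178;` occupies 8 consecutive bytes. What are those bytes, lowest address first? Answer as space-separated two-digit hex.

BA 39 66 21 14 54 40 2A

13418868856988123178 in hexadecimal, padded to 64 bits, is 0xBA3966211454402A.
Split into bytes (most-significant first): BA 39 66 21 14 54 40 2A.
In big-endian order the high byte comes first in memory.
So the memory order matches the most-significant-first order: BA 39 66 21 14 54 40 2A.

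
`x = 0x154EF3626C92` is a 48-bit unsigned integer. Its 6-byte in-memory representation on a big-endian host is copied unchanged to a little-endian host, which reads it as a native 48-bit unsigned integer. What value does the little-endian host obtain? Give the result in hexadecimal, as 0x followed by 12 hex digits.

0x926C62F34E15

Stored big-endian, the bytes at ascending addresses are 15 4E F3 62 6C 92.
Read back as little-endian, the first byte is least significant, giving 0x926C62F34E15.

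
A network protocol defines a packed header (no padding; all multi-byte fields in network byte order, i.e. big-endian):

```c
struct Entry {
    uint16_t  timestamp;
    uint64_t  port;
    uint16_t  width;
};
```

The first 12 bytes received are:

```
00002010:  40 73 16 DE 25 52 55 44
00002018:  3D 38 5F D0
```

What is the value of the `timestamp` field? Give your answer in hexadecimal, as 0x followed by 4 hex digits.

`timestamp` is the first field, at byte offset 0, occupying 2 bytes.
Bytes at offsets 0..1: 40 73.
Big-endian: lowest address holds the most-significant byte.
The bytes are already most-significant first: 0x4073.

0x4073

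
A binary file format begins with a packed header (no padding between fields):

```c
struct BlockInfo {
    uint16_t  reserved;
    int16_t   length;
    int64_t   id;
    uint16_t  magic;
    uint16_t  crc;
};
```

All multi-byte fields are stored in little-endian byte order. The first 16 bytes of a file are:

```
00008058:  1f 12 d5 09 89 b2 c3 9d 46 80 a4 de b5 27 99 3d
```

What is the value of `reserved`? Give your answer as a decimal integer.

4639

`reserved` is the first field, at byte offset 0, occupying 2 bytes.
Bytes at offsets 0..1: 1F 12.
In little-endian order the low byte comes first in memory.
Reassemble most-significant byte first: 12 1F → 0x121F.
0x121F = 4639.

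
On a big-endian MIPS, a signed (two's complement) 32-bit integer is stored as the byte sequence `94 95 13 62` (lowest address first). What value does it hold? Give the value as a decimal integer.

-1802169502

In big-endian order the high byte comes first in memory.
The bytes are already most-significant first: 0x94951362.
Top bit is set, so as a signed 32-bit value this is 0x94951362 − 2^32 = -1802169502.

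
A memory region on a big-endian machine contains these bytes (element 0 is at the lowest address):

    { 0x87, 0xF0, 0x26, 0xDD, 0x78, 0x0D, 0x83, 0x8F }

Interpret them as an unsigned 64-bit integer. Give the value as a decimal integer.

9795371922174608271

In big-endian order the high byte comes first in memory.
The bytes are already most-significant first: 0x87F026DD780D838F.
0x87F026DD780D838F = 9795371922174608271.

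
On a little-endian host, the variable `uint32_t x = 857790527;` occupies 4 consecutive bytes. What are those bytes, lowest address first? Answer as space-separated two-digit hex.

857790527 in hexadecimal, padded to 32 bits, is 0x3320D83F.
Split into bytes (most-significant first): 33 20 D8 3F.
Little-endian: lowest address holds the least-significant byte.
So at ascending addresses the bytes are 3F D8 20 33.

3F D8 20 33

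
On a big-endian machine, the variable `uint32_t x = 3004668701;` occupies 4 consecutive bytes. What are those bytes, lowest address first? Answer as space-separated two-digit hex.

B3 17 9B 1D

3004668701 in hexadecimal, padded to 32 bits, is 0xB3179B1D.
Split into bytes (most-significant first): B3 17 9B 1D.
Big-endian stores the most-significant byte at the lowest address.
So the memory order matches the most-significant-first order: B3 17 9B 1D.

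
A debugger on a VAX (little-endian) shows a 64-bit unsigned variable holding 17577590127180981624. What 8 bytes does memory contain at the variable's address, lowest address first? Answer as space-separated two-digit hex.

78 25 09 32 17 25 F0 F3

17577590127180981624 in hexadecimal, padded to 64 bits, is 0xF3F0251732092578.
Split into bytes (most-significant first): F3 F0 25 17 32 09 25 78.
Little-endian: lowest address holds the least-significant byte.
So at ascending addresses the bytes are 78 25 09 32 17 25 F0 F3.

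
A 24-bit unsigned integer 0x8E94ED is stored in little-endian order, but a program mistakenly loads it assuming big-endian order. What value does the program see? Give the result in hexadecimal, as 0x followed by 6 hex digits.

Stored little-endian, the bytes at ascending addresses are ED 94 8E.
Read back as big-endian, the last byte is least significant, giving 0xED948E.

0xED948E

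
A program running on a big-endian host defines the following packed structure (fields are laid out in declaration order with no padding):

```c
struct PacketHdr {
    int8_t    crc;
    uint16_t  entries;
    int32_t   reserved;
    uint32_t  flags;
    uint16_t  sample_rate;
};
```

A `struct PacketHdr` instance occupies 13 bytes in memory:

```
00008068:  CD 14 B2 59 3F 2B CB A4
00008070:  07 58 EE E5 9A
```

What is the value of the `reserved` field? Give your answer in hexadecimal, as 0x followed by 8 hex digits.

`reserved` follows `crc` (1 B), `entries` (2 B), so it starts at offset 1 + 2 = 3 and occupies 4 bytes.
Bytes at offsets 3..6: 59 3F 2B CB.
Big-endian stores the most-significant byte at the lowest address.
The bytes are already most-significant first: 0x593F2BCB.

0x593F2BCB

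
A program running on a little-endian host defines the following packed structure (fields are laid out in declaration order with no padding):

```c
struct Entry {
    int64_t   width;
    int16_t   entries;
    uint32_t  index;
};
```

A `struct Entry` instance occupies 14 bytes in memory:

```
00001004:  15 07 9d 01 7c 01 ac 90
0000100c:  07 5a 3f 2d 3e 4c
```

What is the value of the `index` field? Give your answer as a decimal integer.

1279143231

`index` follows `width` (8 B), `entries` (2 B), so it starts at offset 8 + 2 = 10 and occupies 4 bytes.
Bytes at offsets 10..13: 3F 2D 3E 4C.
Little-endian: lowest address holds the least-significant byte.
Reassemble most-significant byte first: 4C 3E 2D 3F → 0x4C3E2D3F.
0x4C3E2D3F = 1279143231.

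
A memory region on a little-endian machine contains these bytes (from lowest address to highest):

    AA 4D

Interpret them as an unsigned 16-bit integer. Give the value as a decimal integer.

19882

Little-endian: lowest address holds the least-significant byte.
Reassemble most-significant byte first: 4D AA → 0x4DAA.
0x4DAA = 19882.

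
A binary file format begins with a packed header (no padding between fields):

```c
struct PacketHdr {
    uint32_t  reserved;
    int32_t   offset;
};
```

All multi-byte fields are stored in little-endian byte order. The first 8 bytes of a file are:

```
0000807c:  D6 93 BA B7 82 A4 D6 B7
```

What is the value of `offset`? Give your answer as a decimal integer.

-1210669950

`offset` follows `reserved` (4 bytes), so it starts at byte offset 4 and occupies 4 bytes.
Bytes at offsets 4..7: 82 A4 D6 B7.
In little-endian order the low byte comes first in memory.
Reassemble most-significant byte first: B7 D6 A4 82 → 0xB7D6A482.
Top bit is set, so as a signed 32-bit value this is 0xB7D6A482 − 2^32 = -1210669950.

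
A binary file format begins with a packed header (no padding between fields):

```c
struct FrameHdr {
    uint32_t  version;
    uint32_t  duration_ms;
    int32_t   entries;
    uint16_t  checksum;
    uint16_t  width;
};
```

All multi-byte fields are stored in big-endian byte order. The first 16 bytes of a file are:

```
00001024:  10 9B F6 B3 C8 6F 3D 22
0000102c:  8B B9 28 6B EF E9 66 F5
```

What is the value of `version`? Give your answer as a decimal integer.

278656691

`version` is the first field, at byte offset 0, occupying 4 bytes.
Bytes at offsets 0..3: 10 9B F6 B3.
Big-endian stores the most-significant byte at the lowest address.
The bytes are already most-significant first: 0x109BF6B3.
0x109BF6B3 = 278656691.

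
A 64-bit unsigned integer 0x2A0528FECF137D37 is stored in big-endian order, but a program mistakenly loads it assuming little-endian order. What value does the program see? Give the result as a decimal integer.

Stored big-endian, the bytes at ascending addresses are 2A 05 28 FE CF 13 7D 37.
Read back as little-endian, the first byte is least significant, giving 0x377D13CFFE28052A.
0x377D13CFFE28052A = 3998373828218062122.

3998373828218062122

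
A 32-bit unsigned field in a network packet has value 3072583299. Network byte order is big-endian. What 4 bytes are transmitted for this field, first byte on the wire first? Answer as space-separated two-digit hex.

3072583299 in hexadecimal, padded to 32 bits, is 0xB723E683.
Split into bytes (most-significant first): B7 23 E6 83.
In big-endian order the high byte comes first in memory.
So the memory order matches the most-significant-first order: B7 23 E6 83.

B7 23 E6 83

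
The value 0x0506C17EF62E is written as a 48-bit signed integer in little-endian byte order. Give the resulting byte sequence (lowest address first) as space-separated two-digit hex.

Split into bytes (most-significant first): 05 06 C1 7E F6 2E.
Little-endian stores the least-significant byte at the lowest address.
So at ascending addresses the bytes are 2E F6 7E C1 06 05.

2E F6 7E C1 06 05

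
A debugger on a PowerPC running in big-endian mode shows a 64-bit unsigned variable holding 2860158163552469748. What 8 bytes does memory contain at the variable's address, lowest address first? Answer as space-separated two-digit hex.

2860158163552469748 in hexadecimal, padded to 64 bits, is 0x27B152B22BFA82F4.
Split into bytes (most-significant first): 27 B1 52 B2 2B FA 82 F4.
Big-endian: lowest address holds the most-significant byte.
So the memory order matches the most-significant-first order: 27 B1 52 B2 2B FA 82 F4.

27 B1 52 B2 2B FA 82 F4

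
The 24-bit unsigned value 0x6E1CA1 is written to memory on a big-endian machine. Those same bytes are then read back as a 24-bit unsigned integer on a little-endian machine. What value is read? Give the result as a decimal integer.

Stored big-endian, the bytes at ascending addresses are 6E 1C A1.
Read back as little-endian, the first byte is least significant, giving 0xA11C6E.
0xA11C6E = 10558574.

10558574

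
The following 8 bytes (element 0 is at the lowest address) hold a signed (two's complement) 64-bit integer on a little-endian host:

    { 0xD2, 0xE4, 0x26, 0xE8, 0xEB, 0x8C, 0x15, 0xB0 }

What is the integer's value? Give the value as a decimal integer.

-5758541603683244846

In little-endian order the low byte comes first in memory.
Reassemble most-significant byte first: B0 15 8C EB E8 26 E4 D2 → 0xB0158CEBE826E4D2.
Top bit is set, so as a signed 64-bit value this is 0xB0158CEBE826E4D2 − 2^64 = -5758541603683244846.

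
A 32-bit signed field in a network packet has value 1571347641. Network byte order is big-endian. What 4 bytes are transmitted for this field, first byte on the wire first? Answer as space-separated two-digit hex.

5D A8 DC B9

1571347641 in hexadecimal, padded to 32 bits, is 0x5DA8DCB9.
Split into bytes (most-significant first): 5D A8 DC B9.
Big-endian: lowest address holds the most-significant byte.
So the memory order matches the most-significant-first order: 5D A8 DC B9.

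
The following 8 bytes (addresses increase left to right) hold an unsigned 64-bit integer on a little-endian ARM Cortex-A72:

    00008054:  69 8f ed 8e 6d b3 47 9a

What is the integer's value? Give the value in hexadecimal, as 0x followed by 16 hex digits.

Little-endian stores the least-significant byte at the lowest address.
Reassemble most-significant byte first: 9A 47 B3 6D 8E ED 8F 69 → 0x9A47B36D8EED8F69.

0x9A47B36D8EED8F69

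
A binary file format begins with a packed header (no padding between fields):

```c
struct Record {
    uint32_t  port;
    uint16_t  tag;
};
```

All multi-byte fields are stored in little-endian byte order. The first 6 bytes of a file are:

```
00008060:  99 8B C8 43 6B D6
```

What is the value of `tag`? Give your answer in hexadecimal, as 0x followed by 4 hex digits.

`tag` follows `port` (4 bytes), so it starts at byte offset 4 and occupies 2 bytes.
Bytes at offsets 4..5: 6B D6.
Little-endian stores the least-significant byte at the lowest address.
Reassemble most-significant byte first: D6 6B → 0xD66B.

0xD66B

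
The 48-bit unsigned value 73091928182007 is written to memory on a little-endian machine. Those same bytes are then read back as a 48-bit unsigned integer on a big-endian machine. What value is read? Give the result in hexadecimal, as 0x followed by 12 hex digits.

73091928182007 in 48-bit hexadecimal is 0x427A0A6A4CF7.
Stored little-endian, the bytes at ascending addresses are F7 4C 6A 0A 7A 42.
Read back as big-endian, the last byte is least significant, giving 0xF74C6A0A7A42.

0xF74C6A0A7A42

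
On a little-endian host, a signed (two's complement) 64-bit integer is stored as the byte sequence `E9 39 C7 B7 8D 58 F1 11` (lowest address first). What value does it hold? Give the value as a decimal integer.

1292911933728963049

Little-endian stores the least-significant byte at the lowest address.
Reassemble most-significant byte first: 11 F1 58 8D B7 C7 39 E9 → 0x11F1588DB7C739E9.
0x11F1588DB7C739E9 = 1292911933728963049.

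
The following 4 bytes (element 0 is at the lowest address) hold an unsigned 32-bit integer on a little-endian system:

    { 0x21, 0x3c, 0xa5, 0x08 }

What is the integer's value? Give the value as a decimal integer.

145046561

In little-endian order the low byte comes first in memory.
Reassemble most-significant byte first: 08 A5 3C 21 → 0x08A53C21.
0x08A53C21 = 145046561.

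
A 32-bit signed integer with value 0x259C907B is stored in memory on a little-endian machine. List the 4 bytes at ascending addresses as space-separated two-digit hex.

7B 90 9C 25

Split into bytes (most-significant first): 25 9C 90 7B.
Little-endian: lowest address holds the least-significant byte.
So at ascending addresses the bytes are 7B 90 9C 25.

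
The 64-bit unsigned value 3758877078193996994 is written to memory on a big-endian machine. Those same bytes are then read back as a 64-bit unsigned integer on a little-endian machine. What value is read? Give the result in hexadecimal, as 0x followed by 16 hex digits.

3758877078193996994 in 64-bit hexadecimal is 0x342A36C9881C84C2.
Stored big-endian, the bytes at ascending addresses are 34 2A 36 C9 88 1C 84 C2.
Read back as little-endian, the first byte is least significant, giving 0xC2841C88C9362A34.

0xC2841C88C9362A34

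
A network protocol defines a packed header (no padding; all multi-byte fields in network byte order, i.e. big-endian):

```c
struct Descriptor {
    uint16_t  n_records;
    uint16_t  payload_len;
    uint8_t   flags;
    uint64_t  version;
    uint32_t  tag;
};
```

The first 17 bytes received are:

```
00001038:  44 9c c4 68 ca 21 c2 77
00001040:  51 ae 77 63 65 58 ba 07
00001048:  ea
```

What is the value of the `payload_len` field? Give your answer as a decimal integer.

50280

`payload_len` follows `n_records` (2 bytes), so it starts at byte offset 2 and occupies 2 bytes.
Bytes at offsets 2..3: C4 68.
In big-endian order the high byte comes first in memory.
The bytes are already most-significant first: 0xC468.
0xC468 = 50280.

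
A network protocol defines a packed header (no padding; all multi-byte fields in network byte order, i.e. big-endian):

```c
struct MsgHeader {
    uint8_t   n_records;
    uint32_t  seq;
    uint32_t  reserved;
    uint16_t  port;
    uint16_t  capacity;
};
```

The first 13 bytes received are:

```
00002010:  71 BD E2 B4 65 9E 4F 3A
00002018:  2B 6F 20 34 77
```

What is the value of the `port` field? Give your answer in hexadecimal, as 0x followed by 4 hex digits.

0x6F20

`port` follows `n_records` (1 B), `seq` (4 B), `reserved` (4 B), so it starts at offset 1 + 4 + 4 = 9 and occupies 2 bytes.
Bytes at offsets 9..10: 6F 20.
In big-endian order the high byte comes first in memory.
The bytes are already most-significant first: 0x6F20.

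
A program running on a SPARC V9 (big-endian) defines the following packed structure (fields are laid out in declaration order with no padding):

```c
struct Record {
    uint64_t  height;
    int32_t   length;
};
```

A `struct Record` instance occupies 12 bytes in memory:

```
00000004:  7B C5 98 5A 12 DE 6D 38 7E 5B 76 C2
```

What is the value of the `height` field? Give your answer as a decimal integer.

8918702149708180792

`height` is the first field, at byte offset 0, occupying 8 bytes.
Bytes at offsets 0..7: 7B C5 98 5A 12 DE 6D 38.
Big-endian: lowest address holds the most-significant byte.
The bytes are already most-significant first: 0x7BC5985A12DE6D38.
0x7BC5985A12DE6D38 = 8918702149708180792.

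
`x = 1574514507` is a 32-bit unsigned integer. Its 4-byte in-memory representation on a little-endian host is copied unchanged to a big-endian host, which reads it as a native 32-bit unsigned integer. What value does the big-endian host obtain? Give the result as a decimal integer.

1261427037

1574514507 in 32-bit hexadecimal is 0x5DD92F4B.
Stored little-endian, the bytes at ascending addresses are 4B 2F D9 5D.
Read back as big-endian, the last byte is least significant, giving 0x4B2FD95D.
0x4B2FD95D = 1261427037.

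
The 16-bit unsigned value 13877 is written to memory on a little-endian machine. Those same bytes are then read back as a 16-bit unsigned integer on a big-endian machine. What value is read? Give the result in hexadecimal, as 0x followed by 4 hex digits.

13877 in 16-bit hexadecimal is 0x3635.
Stored little-endian, the bytes at ascending addresses are 35 36.
Read back as big-endian, the last byte is least significant, giving 0x3536.

0x3536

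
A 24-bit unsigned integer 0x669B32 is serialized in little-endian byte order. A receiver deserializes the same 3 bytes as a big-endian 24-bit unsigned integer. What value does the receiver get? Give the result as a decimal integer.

3316582

Stored little-endian, the bytes at ascending addresses are 32 9B 66.
Read back as big-endian, the last byte is least significant, giving 0x329B66.
0x329B66 = 3316582.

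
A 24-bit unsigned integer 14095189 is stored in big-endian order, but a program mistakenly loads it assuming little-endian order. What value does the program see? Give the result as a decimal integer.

14095189 in 24-bit hexadecimal is 0xD71355.
Stored big-endian, the bytes at ascending addresses are D7 13 55.
Read back as little-endian, the first byte is least significant, giving 0x5513D7.
0x5513D7 = 5575639.

5575639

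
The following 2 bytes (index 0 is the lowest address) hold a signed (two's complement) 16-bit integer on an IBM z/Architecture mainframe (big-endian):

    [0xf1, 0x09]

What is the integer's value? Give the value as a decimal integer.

Big-endian stores the most-significant byte at the lowest address.
The bytes are already most-significant first: 0xF109.
Top bit is set, so as a signed 16-bit value this is 0xF109 − 2^16 = -3831.

-3831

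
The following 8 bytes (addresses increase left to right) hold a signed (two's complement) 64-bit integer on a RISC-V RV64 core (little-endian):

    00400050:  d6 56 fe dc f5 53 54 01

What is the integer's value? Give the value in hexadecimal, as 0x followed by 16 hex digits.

Little-endian: lowest address holds the least-significant byte.
Reassemble most-significant byte first: 01 54 53 F5 DC FE 56 D6 → 0x015453F5DCFE56D6.

0x015453F5DCFE56D6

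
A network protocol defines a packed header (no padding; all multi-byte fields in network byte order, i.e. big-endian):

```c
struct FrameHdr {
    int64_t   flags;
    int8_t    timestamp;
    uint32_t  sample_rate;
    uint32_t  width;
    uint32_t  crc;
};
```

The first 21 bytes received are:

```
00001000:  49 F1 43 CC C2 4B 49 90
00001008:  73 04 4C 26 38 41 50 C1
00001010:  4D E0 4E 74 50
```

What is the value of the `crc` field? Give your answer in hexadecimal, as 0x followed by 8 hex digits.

`crc` follows `flags` (8 B), `timestamp` (1 B), `sample_rate` (4 B), `width` (4 B), so it starts at offset 8 + 1 + 4 + 4 = 17 and occupies 4 bytes.
Bytes at offsets 17..20: E0 4E 74 50.
Big-endian stores the most-significant byte at the lowest address.
The bytes are already most-significant first: 0xE04E7450.

0xE04E7450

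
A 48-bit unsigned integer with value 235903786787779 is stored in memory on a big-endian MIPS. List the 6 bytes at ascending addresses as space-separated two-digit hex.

D6 8D A1 69 A3 C3

235903786787779 in hexadecimal, padded to 48 bits, is 0xD68DA169A3C3.
Split into bytes (most-significant first): D6 8D A1 69 A3 C3.
Big-endian stores the most-significant byte at the lowest address.
So the memory order matches the most-significant-first order: D6 8D A1 69 A3 C3.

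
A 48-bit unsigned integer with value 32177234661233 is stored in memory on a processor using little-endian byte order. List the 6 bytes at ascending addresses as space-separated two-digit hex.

32177234661233 in hexadecimal, padded to 48 bits, is 0x1D43D8A44F71.
Split into bytes (most-significant first): 1D 43 D8 A4 4F 71.
Little-endian: lowest address holds the least-significant byte.
So at ascending addresses the bytes are 71 4F A4 D8 43 1D.

71 4F A4 D8 43 1D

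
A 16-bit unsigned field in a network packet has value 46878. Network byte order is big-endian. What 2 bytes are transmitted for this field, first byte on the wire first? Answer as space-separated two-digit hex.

B7 1E

46878 in hexadecimal, padded to 16 bits, is 0xB71E.
Split into bytes (most-significant first): B7 1E.
In big-endian order the high byte comes first in memory.
So the memory order matches the most-significant-first order: B7 1E.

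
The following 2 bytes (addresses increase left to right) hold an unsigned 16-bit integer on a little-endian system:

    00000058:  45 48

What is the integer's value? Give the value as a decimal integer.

Little-endian: lowest address holds the least-significant byte.
Reassemble most-significant byte first: 48 45 → 0x4845.
0x4845 = 18501.

18501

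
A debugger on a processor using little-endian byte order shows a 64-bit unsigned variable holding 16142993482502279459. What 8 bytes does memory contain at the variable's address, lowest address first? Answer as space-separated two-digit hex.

23 91 FE 07 0B 6F 07 E0

16142993482502279459 in hexadecimal, padded to 64 bits, is 0xE0076F0B07FE9123.
Split into bytes (most-significant first): E0 07 6F 0B 07 FE 91 23.
Little-endian stores the least-significant byte at the lowest address.
So at ascending addresses the bytes are 23 91 FE 07 0B 6F 07 E0.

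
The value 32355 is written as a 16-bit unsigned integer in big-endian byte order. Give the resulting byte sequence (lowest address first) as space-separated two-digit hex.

32355 in hexadecimal, padded to 16 bits, is 0x7E63.
Split into bytes (most-significant first): 7E 63.
Big-endian stores the most-significant byte at the lowest address.
So the memory order matches the most-significant-first order: 7E 63.

7E 63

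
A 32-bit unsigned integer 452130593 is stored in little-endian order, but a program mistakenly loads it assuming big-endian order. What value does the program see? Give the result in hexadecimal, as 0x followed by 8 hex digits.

0x21F7F21A

452130593 in 32-bit hexadecimal is 0x1AF2F721.
Stored little-endian, the bytes at ascending addresses are 21 F7 F2 1A.
Read back as big-endian, the last byte is least significant, giving 0x21F7F21A.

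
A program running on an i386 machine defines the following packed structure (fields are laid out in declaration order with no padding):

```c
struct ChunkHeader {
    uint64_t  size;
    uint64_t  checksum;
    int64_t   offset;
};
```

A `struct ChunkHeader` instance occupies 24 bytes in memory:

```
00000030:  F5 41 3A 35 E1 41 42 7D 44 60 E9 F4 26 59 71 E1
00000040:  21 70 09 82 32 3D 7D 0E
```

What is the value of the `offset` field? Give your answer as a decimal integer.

`offset` follows `size` (8 B), `checksum` (8 B), so it starts at offset 8 + 8 = 16 and occupies 8 bytes.
Bytes at offsets 16..23: 21 70 09 82 32 3D 7D 0E.
In little-endian order the low byte comes first in memory.
Reassemble most-significant byte first: 0E 7D 3D 32 82 09 70 21 → 0x0E7D3D3282097021.
0x0E7D3D3282097021 = 1044057975759138849.

1044057975759138849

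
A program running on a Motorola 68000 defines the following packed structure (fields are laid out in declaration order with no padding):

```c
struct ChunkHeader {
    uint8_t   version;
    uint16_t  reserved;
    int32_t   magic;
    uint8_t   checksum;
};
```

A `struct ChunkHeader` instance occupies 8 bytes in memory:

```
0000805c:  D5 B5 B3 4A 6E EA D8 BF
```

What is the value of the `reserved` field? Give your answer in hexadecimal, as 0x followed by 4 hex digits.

`reserved` follows `version` (1 byte), so it starts at byte offset 1 and occupies 2 bytes.
Bytes at offsets 1..2: B5 B3.
Big-endian: lowest address holds the most-significant byte.
The bytes are already most-significant first: 0xB5B3.

0xB5B3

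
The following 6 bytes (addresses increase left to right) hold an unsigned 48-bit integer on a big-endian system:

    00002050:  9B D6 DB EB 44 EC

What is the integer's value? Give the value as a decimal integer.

In big-endian order the high byte comes first in memory.
The bytes are already most-significant first: 0x9BD6DBEB44EC.
0x9BD6DBEB44EC = 171347114935532.

171347114935532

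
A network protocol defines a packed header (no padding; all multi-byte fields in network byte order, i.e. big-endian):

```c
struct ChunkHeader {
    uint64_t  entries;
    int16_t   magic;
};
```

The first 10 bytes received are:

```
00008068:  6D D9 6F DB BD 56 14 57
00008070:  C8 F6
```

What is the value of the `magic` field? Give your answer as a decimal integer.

`magic` follows `entries` (8 bytes), so it starts at byte offset 8 and occupies 2 bytes.
Bytes at offsets 8..9: C8 F6.
Big-endian: lowest address holds the most-significant byte.
The bytes are already most-significant first: 0xC8F6.
Top bit is set, so as a signed 16-bit value this is 0xC8F6 − 2^16 = -14090.

-14090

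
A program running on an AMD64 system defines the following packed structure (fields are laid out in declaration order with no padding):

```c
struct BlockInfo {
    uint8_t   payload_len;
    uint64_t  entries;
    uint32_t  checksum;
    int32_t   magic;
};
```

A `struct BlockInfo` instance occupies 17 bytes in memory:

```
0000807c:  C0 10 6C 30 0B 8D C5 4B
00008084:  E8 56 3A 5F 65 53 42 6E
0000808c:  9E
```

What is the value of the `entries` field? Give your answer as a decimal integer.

16738689649621363728

`entries` follows `payload_len` (1 byte), so it starts at byte offset 1 and occupies 8 bytes.
Bytes at offsets 1..8: 10 6C 30 0B 8D C5 4B E8.
Little-endian: lowest address holds the least-significant byte.
Reassemble most-significant byte first: E8 4B C5 8D 0B 30 6C 10 → 0xE84BC58D0B306C10.
0xE84BC58D0B306C10 = 16738689649621363728.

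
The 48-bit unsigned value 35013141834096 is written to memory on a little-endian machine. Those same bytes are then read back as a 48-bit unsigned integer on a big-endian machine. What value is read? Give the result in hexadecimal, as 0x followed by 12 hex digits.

35013141834096 in 48-bit hexadecimal is 0x1FD821E1A970.
Stored little-endian, the bytes at ascending addresses are 70 A9 E1 21 D8 1F.
Read back as big-endian, the last byte is least significant, giving 0x70A9E121D81F.

0x70A9E121D81F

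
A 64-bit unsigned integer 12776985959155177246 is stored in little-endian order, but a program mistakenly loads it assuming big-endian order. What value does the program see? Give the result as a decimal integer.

12776985959155177246 in 64-bit hexadecimal is 0xB150F908D399171E.
Stored little-endian, the bytes at ascending addresses are 1E 17 99 D3 08 F9 50 B1.
Read back as big-endian, the last byte is least significant, giving 0x1E1799D308F950B1.
0x1E1799D308F950B1 = 2168370877269889201.

2168370877269889201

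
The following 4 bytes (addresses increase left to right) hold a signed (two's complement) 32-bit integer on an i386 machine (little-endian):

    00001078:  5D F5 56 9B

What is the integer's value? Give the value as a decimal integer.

-1688799907

Little-endian: lowest address holds the least-significant byte.
Reassemble most-significant byte first: 9B 56 F5 5D → 0x9B56F55D.
Top bit is set, so as a signed 32-bit value this is 0x9B56F55D − 2^32 = -1688799907.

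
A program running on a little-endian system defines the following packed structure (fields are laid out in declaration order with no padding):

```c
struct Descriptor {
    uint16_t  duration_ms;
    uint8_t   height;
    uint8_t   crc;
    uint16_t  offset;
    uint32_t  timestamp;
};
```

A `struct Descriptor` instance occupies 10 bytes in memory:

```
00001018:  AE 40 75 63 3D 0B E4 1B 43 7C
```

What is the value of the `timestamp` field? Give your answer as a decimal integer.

`timestamp` follows `duration_ms` (2 B), `height` (1 B), `crc` (1 B), `offset` (2 B), so it starts at offset 2 + 1 + 1 + 2 = 6 and occupies 4 bytes.
Bytes at offsets 6..9: E4 1B 43 7C.
Little-endian: lowest address holds the least-significant byte.
Reassemble most-significant byte first: 7C 43 1B E4 → 0x7C431BE4.
0x7C431BE4 = 2084772836.

2084772836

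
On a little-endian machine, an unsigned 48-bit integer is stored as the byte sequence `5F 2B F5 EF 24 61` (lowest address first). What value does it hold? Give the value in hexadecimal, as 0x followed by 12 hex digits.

In little-endian order the low byte comes first in memory.
Reassemble most-significant byte first: 61 24 EF F5 2B 5F → 0x6124EFF52B5F.

0x6124EFF52B5F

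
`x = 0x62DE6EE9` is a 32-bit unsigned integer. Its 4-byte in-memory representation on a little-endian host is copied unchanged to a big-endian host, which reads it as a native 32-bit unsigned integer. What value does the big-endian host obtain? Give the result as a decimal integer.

Stored little-endian, the bytes at ascending addresses are E9 6E DE 62.
Read back as big-endian, the last byte is least significant, giving 0xE96EDE62.
0xE96EDE62 = 3916357218.

3916357218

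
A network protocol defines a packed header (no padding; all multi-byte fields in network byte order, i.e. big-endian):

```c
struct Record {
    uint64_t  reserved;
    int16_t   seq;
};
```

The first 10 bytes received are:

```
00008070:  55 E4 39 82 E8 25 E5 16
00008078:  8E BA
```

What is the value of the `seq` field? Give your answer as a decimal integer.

-28998

`seq` follows `reserved` (8 bytes), so it starts at byte offset 8 and occupies 2 bytes.
Bytes at offsets 8..9: 8E BA.
Big-endian: lowest address holds the most-significant byte.
The bytes are already most-significant first: 0x8EBA.
Top bit is set, so as a signed 16-bit value this is 0x8EBA − 2^16 = -28998.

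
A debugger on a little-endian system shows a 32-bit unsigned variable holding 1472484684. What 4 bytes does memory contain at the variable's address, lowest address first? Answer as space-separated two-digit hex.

4C 55 C4 57

1472484684 in hexadecimal, padded to 32 bits, is 0x57C4554C.
Split into bytes (most-significant first): 57 C4 55 4C.
Little-endian stores the least-significant byte at the lowest address.
So at ascending addresses the bytes are 4C 55 C4 57.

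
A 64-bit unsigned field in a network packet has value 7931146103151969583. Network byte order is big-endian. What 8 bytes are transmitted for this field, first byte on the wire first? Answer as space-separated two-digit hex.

6E 11 17 5C 1C 18 C5 2F

7931146103151969583 in hexadecimal, padded to 64 bits, is 0x6E11175C1C18C52F.
Split into bytes (most-significant first): 6E 11 17 5C 1C 18 C5 2F.
In big-endian order the high byte comes first in memory.
So the memory order matches the most-significant-first order: 6E 11 17 5C 1C 18 C5 2F.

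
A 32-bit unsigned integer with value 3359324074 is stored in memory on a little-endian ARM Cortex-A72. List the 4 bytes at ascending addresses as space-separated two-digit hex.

3359324074 in hexadecimal, padded to 32 bits, is 0xC83B37AA.
Split into bytes (most-significant first): C8 3B 37 AA.
Little-endian: lowest address holds the least-significant byte.
So at ascending addresses the bytes are AA 37 3B C8.

AA 37 3B C8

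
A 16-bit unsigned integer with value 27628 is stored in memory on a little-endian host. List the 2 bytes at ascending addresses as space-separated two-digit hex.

27628 in hexadecimal, padded to 16 bits, is 0x6BEC.
Split into bytes (most-significant first): 6B EC.
Little-endian stores the least-significant byte at the lowest address.
So at ascending addresses the bytes are EC 6B.

EC 6B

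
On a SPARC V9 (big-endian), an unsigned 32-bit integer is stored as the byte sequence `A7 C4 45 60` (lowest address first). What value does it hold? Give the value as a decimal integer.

In big-endian order the high byte comes first in memory.
The bytes are already most-significant first: 0xA7C44560.
0xA7C44560 = 2814657888.

2814657888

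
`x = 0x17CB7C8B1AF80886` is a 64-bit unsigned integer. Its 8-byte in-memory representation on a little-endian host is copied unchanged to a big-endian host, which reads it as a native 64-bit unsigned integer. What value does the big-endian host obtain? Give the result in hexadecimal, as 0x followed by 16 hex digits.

Stored little-endian, the bytes at ascending addresses are 86 08 F8 1A 8B 7C CB 17.
Read back as big-endian, the last byte is least significant, giving 0x8608F81A8B7CCB17.

0x8608F81A8B7CCB17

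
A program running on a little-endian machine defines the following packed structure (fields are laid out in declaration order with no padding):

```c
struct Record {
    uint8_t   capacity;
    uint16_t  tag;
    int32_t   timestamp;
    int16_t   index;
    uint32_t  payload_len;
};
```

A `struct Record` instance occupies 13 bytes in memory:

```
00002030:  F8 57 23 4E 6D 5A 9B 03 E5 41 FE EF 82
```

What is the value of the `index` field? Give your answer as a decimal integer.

`index` follows `capacity` (1 B), `tag` (2 B), `timestamp` (4 B), so it starts at offset 1 + 2 + 4 = 7 and occupies 2 bytes.
Bytes at offsets 7..8: 03 E5.
Little-endian: lowest address holds the least-significant byte.
Reassemble most-significant byte first: E5 03 → 0xE503.
Top bit is set, so as a signed 16-bit value this is 0xE503 − 2^16 = -6909.

-6909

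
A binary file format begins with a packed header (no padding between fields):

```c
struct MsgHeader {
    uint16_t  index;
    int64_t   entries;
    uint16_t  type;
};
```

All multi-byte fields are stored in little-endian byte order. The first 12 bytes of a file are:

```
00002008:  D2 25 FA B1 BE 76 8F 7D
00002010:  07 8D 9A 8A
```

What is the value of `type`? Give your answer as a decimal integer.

`type` follows `index` (2 B), `entries` (8 B), so it starts at offset 2 + 8 = 10 and occupies 2 bytes.
Bytes at offsets 10..11: 9A 8A.
Little-endian stores the least-significant byte at the lowest address.
Reassemble most-significant byte first: 8A 9A → 0x8A9A.
0x8A9A = 35482.

35482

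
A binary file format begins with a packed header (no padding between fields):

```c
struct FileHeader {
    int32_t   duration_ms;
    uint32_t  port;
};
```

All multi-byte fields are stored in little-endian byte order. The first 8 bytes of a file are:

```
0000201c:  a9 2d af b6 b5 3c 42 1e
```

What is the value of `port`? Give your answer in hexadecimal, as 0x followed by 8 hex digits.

`port` follows `duration_ms` (4 bytes), so it starts at byte offset 4 and occupies 4 bytes.
Bytes at offsets 4..7: B5 3C 42 1E.
Little-endian: lowest address holds the least-significant byte.
Reassemble most-significant byte first: 1E 42 3C B5 → 0x1E423CB5.

0x1E423CB5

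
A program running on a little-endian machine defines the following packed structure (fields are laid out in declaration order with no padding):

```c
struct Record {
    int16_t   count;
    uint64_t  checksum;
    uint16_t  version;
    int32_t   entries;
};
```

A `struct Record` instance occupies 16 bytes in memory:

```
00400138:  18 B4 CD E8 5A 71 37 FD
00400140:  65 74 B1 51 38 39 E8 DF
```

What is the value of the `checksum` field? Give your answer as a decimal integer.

`checksum` follows `count` (2 bytes), so it starts at byte offset 2 and occupies 8 bytes.
Bytes at offsets 2..9: CD E8 5A 71 37 FD 65 74.
In little-endian order the low byte comes first in memory.
Reassemble most-significant byte first: 74 65 FD 37 71 5A E8 CD → 0x7465FD37715AE8CD.
0x7465FD37715AE8CD = 8387388295614228685.

8387388295614228685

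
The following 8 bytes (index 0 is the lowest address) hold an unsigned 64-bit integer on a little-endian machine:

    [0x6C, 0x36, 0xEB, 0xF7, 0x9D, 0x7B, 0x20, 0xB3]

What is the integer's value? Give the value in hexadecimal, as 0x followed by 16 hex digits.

0xB3207B9DF7EB366C

Little-endian stores the least-significant byte at the lowest address.
Reassemble most-significant byte first: B3 20 7B 9D F7 EB 36 6C → 0xB3207B9DF7EB366C.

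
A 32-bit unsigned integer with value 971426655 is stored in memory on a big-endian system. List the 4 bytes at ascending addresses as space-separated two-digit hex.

39 E6 CB 5F

971426655 in hexadecimal, padded to 32 bits, is 0x39E6CB5F.
Split into bytes (most-significant first): 39 E6 CB 5F.
Big-endian stores the most-significant byte at the lowest address.
So the memory order matches the most-significant-first order: 39 E6 CB 5F.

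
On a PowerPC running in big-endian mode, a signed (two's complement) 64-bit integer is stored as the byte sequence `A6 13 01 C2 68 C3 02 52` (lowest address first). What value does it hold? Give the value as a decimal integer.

-6479833504363117998

Big-endian: lowest address holds the most-significant byte.
The bytes are already most-significant first: 0xA61301C268C30252.
Top bit is set, so as a signed 64-bit value this is 0xA61301C268C30252 − 2^64 = -6479833504363117998.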